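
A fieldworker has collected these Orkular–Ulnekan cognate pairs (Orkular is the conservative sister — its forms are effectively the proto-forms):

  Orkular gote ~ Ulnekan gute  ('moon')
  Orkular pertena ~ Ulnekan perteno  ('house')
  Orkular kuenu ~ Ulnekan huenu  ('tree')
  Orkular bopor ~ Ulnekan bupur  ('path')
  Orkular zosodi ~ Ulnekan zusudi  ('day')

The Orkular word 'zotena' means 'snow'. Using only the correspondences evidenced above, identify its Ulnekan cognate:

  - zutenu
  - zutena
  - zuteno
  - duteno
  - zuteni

gote ~ gute, zosodi ~ zusudi — Orkular o corresponds to Ulnekan u after a consonant, before a consonant other than r, m, n, p, b, f, v.
pertena ~ perteno — Orkular a corresponds to Ulnekan o word-finally.
Applying these to Orkular 'zotena':
  zotena → zutena   (o→u after a consonant, before a consonant other than r, m, n, p, b, f, v)
  zutena → zuteno   (a→o word-finally)
So the Ulnekan cognate is 'zuteno'.

zuteno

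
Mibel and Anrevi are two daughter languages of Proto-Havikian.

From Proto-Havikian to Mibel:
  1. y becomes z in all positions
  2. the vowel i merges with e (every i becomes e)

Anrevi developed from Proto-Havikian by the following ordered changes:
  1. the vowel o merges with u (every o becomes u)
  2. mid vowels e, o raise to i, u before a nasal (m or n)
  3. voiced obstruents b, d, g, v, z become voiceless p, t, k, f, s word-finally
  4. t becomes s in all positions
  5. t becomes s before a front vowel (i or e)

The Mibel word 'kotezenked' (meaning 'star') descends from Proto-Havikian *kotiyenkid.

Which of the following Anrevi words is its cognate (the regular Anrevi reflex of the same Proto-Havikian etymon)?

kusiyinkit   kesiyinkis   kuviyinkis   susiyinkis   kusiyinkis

Anrevi: *kotiyenkid
  kotiyenkid → kutiyenkid   [vowel merger]
  kutiyenkid → kutiyinkid   [pre-nasal raising]
  kutiyinkid → kutiyinkit   [final devoicing]
  kutiyinkit → kusiyinkis   [unconditioned shift]
  kusiyinkis (rule 5 does not apply)
  giving Anrevi kusiyinkis.
Among the options, 'kusiyinkis' alone shows every Anrevi change applied in order.

kusiyinkis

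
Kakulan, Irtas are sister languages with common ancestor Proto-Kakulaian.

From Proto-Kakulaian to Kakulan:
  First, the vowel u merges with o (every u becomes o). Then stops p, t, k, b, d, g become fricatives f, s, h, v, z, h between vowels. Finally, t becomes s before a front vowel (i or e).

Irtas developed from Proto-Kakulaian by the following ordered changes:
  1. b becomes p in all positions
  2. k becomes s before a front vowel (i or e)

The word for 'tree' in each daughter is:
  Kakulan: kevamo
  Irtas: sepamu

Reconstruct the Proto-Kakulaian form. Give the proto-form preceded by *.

Position 1: Kakulan has k, Irtas has s. Kakulan preserves k here (none of its changes turn any other segment into k), so the proto-segment is *k.
Position 3: Kakulan has v, Irtas has p. Taking the neighbouring segments as reconstructed: Kakulan v could go back to *b or *v; Irtas p could go back to *p or *b — the one source consistent with every daughter is *b.
Position 6: Kakulan has o, Irtas has u. Irtas preserves u here (none of its changes turn any other segment into u), so the proto-segment is *u.
Verify the candidate proto-form against each daughter:
Kakulan: *kebamu > kebamo > kevamo  (by vowel merger, intervocalic lenition)
Irtas: start from *kebamu.
  rule 1 (unconditioned shift): kebamu → kepamu
  rule 2 (palatalisation): kepamu → sepamu
  ⇒ Irtas sepamu
No other proto-form is consistent with every reflex, so the reconstruction is *kebamu.

*kebamu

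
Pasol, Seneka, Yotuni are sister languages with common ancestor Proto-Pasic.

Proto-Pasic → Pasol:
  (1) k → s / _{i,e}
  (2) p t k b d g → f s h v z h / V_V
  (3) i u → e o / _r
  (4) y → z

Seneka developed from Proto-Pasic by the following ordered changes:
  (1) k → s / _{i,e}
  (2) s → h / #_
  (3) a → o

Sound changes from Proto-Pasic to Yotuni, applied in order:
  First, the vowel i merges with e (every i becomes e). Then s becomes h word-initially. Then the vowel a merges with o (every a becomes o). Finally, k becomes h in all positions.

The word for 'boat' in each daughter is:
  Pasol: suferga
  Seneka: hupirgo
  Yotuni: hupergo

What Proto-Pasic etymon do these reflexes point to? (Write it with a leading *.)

*supirga

Position 4: Pasol has e, Seneka has i, Yotuni has e. Seneka preserves i here (none of its changes turn any other segment into i), so the proto-segment is *i.
Position 7: Pasol has a, Seneka has o, Yotuni has o. Pasol preserves a here (none of its changes turn any other segment into a), so the proto-segment is *a.
Position 3: Pasol has f, Seneka has p, Yotuni has p. Seneka preserves p here (none of its changes turn any other segment into p), so the proto-segment is *p.
Continuing position by position gives *supirga; check it forward:
Pasol: *supirga > sufirga > suferga  (by intervocalic lenition, pre-rhotic lowering)
Seneka: *supirga > hupirga > hupirgo  (by debuccalisation, vowel merger)
Yotuni: *supirga
  supirga → superga   [vowel merger]
  superga → huperga   [debuccalisation]
  huperga → hupergo   [vowel merger]
  hupergo (rule 4 does not apply)
  giving Yotuni hupergo.
*supirga is the unique common source.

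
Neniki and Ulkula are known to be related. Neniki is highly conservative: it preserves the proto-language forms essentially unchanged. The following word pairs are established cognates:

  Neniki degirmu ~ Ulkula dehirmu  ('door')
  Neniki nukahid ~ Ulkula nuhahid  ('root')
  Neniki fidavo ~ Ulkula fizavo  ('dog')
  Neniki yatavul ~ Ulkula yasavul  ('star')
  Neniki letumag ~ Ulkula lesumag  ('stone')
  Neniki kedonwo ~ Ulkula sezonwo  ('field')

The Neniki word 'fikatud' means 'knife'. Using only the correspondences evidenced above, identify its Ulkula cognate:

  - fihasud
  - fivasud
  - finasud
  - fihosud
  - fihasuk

fihasud

nukahid ~ nuhahid — Neniki k corresponds to Ulkula h between vowels (before a back vowel).
letumag ~ lesumag — Neniki t corresponds to Ulkula s between vowels (before a back vowel).
Applying these to Neniki 'fikatud':
  fikatud → fihatud   (k→h between vowels (before a back vowel))
  fihatud → fihasud   (t→s between vowels (before a back vowel))
So the Ulkula cognate is 'fihasud'.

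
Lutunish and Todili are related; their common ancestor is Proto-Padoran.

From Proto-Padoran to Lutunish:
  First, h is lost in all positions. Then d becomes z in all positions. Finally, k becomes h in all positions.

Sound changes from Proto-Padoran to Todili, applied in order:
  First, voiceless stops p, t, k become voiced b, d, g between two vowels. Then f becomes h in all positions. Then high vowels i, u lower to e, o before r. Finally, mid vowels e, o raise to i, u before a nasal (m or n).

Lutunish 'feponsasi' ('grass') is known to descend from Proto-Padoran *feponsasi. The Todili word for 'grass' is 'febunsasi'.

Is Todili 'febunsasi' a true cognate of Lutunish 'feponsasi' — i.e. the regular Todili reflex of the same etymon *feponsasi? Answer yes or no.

no

Derive the expected Todili reflex of *feponsasi:
Todili: *feponsasi
  feponsasi → febonsasi   [intervocalic voicing]
  febonsasi → hebonsasi   [unconditioned shift]
  hebonsasi (rule 3 does not apply)
  hebonsasi → hebunsasi   [pre-nasal raising]
  giving Todili hebunsasi.
The regular Todili reflex would be 'hebunsasi', but the attested form is 'febunsasi'. The correspondence is irregular, so they are not cognates (the Todili form has a different source).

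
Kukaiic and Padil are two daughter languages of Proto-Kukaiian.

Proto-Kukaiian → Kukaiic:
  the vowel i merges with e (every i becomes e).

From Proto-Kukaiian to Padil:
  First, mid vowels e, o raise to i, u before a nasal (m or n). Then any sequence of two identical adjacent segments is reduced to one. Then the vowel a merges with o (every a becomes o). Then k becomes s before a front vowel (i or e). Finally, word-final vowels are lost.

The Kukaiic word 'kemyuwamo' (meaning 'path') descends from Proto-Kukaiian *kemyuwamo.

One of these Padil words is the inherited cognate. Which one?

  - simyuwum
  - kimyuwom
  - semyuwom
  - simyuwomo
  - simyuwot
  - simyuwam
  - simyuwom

Padil: start from *kemyuwamo.
  rule 1 (pre-nasal raising): kemyuwamo → kimyuwamo
  rule 2: no change — kimyuwamo
  rule 3 (vowel merger): kimyuwamo → kimyuwomo
  rule 4 (palatalisation): kimyuwomo → simyuwomo
  rule 5 (apocope): simyuwomo → simyuwom
  ⇒ Padil simyuwom
The other candidates each miss or misapply at least one Padil change.

simyuwom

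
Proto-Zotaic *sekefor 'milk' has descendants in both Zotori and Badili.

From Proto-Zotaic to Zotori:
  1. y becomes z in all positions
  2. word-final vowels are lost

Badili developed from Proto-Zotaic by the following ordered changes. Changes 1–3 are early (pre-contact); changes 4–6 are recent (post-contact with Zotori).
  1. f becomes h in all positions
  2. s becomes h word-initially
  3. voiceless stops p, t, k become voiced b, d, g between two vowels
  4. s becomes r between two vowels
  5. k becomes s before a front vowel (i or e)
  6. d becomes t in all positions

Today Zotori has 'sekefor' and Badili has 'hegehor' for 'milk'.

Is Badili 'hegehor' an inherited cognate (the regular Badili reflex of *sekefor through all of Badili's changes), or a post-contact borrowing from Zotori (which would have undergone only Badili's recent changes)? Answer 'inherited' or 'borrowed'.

inherited

If inherited, *sekefor would pass through all of Badili's changes:
Badili: start from *sekefor.
  rule 1 (unconditioned shift): sekefor → sekehor
  rule 2 (debuccalisation): sekehor → hekehor
  rule 3 (intervocalic voicing): hekehor → hegehor
  rule 4: no change — hegehor
  rule 5: no change — hegehor
  rule 6: no change — hegehor
  ⇒ Badili hegehor
If borrowed from Zotori 'sekefor' after the early changes, it would undergo only the recent ones:
  rule 4 (rhotacism): no change (sekefor)
  rule 5 (palatalisation): sekefor → sesefor
  rule 6 (unconditioned shift): no change (sesefor)
  ⇒ as a loan: sesefor
Badili 'hegehor' matches the inherited outcome exactly, so it is an inherited cognate, not a loan.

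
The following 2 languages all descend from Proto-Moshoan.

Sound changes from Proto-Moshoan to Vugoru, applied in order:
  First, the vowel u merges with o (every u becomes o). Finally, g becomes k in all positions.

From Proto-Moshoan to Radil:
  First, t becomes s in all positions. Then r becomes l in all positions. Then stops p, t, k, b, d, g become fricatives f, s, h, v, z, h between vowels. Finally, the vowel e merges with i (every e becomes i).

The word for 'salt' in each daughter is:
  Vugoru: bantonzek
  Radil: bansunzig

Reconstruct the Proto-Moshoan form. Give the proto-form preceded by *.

Position 9: Vugoru has k, Radil has g. Radil preserves g here (none of its changes turn any other segment into g), so the proto-segment is *g.
Position 4: Vugoru has t, Radil has s. Vugoru preserves t here (none of its changes turn any other segment into t), so the proto-segment is *t.
Position 8: Vugoru has e, Radil has i. Vugoru preserves e here (none of its changes turn any other segment into e), so the proto-segment is *e.
This points to *bantunzeg. Verify forward in each daughter:
Vugoru: start from *bantunzeg.
  rule 1 (vowel merger): bantunzeg → bantonzeg
  rule 2 (unconditioned shift): bantonzeg → bantonzek
  ⇒ Vugoru bantonzek
Radil: *bantunzeg > bansunzeg > bansunzig  (by unconditioned shift, vowel merger)
No other proto-form is consistent with every reflex, so the reconstruction is *bantunzeg.

*bantunzeg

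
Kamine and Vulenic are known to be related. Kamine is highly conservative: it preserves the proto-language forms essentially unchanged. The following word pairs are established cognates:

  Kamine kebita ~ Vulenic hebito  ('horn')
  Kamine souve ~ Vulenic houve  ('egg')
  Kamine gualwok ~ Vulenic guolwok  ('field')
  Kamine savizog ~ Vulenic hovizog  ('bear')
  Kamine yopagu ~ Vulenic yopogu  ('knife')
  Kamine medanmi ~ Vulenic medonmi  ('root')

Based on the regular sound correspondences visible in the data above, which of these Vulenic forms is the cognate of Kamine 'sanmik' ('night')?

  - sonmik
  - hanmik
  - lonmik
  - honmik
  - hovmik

savizog ~ hovizog — Kamine s corresponds to Vulenic h word-initially before a back vowel.
medanmi ~ medonmi — Kamine a corresponds to Vulenic o after a consonant, before a nasal.
Applying these to Kamine 'sanmik':
  sanmik → hanmik   (s→h word-initially before a back vowel)
  hanmik → honmik   (a→o after a consonant, before a nasal)
So the Vulenic cognate is 'honmik'.

honmik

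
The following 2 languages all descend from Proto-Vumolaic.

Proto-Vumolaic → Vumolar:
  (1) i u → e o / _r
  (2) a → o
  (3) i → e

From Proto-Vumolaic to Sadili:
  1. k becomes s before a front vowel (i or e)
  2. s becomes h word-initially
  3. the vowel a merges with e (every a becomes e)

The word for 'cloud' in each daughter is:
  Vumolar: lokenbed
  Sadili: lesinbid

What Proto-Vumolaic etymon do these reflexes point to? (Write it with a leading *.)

Position 4: Vumolar has e, Sadili has i. Sadili preserves i here (none of its changes turn any other segment into i), so the proto-segment is *i.
Position 2: Vumolar has o, Sadili has e. Taking the neighbouring segments as reconstructed: Vumolar o could go back to *a or *o; Sadili e could go back to *a or *e — the one source consistent with every daughter is *a.
Verify the candidate proto-form against each daughter:
Vumolar: start from *lakinbid.
  rule 1: no change — lakinbid
  rule 2 (vowel merger): lakinbid → lokinbid
  rule 3 (vowel merger): lokinbid → lokenbed
  ⇒ Vumolar lokenbed
Sadili: *lakinbid
  lakinbid → lasinbid   [palatalisation]
  lasinbid (rule 2 does not apply)
  lasinbid → lesinbid   [vowel merger]
  giving Sadili lesinbid.
*lakinbid is the unique common source.

*lakinbid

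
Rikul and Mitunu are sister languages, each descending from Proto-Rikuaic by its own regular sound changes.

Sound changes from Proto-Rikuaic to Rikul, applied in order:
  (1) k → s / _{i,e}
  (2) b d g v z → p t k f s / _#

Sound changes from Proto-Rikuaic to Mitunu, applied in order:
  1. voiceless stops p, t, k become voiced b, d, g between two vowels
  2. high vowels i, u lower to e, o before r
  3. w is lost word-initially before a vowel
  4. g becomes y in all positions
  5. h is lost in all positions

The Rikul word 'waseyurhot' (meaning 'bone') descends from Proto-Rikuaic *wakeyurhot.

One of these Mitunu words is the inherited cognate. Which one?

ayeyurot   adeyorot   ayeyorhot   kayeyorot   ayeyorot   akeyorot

Mitunu: start from *wakeyurhot.
  rule 1 (intervocalic voicing): wakeyurhot → wageyurhot
  rule 2 (pre-rhotic lowering): wageyurhot → wageyorhot
  rule 3 (glide loss): wageyorhot → ageyorhot
  rule 4 (unconditioned shift): ageyorhot → ayeyorhot
  rule 5 (h-loss): ayeyorhot → ayeyorot
  ⇒ Mitunu ayeyorot
Only 'ayeyorot' matches the regular Mitunu development of *wakeyurhot.

ayeyorot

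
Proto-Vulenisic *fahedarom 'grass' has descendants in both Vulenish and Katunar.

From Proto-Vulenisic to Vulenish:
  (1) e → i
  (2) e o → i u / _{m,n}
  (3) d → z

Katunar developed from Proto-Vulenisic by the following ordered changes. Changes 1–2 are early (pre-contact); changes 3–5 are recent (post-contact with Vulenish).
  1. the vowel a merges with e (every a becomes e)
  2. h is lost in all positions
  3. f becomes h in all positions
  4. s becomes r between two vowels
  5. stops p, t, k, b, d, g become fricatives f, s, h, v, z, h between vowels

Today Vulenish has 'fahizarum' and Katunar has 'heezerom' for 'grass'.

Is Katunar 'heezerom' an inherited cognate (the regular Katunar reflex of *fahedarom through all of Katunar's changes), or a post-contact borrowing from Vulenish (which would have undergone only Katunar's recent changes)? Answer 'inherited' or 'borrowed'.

inherited

If inherited, *fahedarom would pass through all of Katunar's changes:
Katunar: start from *fahedarom.
  rule 1 (vowel merger): fahedarom → fehederom
  rule 2 (h-loss): fehederom → feederom
  rule 3 (unconditioned shift): feederom → heederom
  rule 4: no change — heederom
  rule 5 (intervocalic lenition): heederom → heezerom
  ⇒ Katunar heezerom
If borrowed from Vulenish 'fahizarum' after the early changes, it would undergo only the recent ones:
  rule 3 (unconditioned shift): fahizarum → hahizarum
  rule 4 (rhotacism): no change (hahizarum)
  rule 5 (intervocalic lenition): no change (hahizarum)
  ⇒ as a loan: hahizarum
Katunar 'heezerom' matches the inherited outcome exactly, so it is an inherited cognate, not a loan.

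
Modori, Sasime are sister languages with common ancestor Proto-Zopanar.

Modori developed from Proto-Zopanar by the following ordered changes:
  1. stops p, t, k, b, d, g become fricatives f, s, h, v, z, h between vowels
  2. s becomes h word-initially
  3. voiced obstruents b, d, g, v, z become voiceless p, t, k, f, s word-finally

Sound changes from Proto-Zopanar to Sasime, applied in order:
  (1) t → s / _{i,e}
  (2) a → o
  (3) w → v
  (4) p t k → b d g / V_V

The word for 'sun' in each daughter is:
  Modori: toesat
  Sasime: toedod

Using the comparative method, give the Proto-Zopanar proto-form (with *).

*toetad

Position 6: Modori has t, Sasime has d. Taking the neighbouring segments as reconstructed: Modori t could go back to *t or *d; Sasime d can only go back to *d — the one source consistent with every daughter is *d.
Position 4: Modori has s, Sasime has d. Taking the neighbouring segments as reconstructed: Modori s could go back to *t or *s; Sasime d could go back to *t or *d — the one source consistent with every daughter is *t.
Position 5: Modori has a, Sasime has o. Modori preserves a here (none of its changes turn any other segment into a), so the proto-segment is *a.
This points to *toetad. Verify forward in each daughter:
Modori: start from *toetad.
  rule 1 (intervocalic lenition): toetad → toesad
  rule 2: no change — toesad
  rule 3 (final devoicing): toesad → toesat
  ⇒ Modori toesat
Sasime: start from *toetad.
  rule 1: no change — toetad
  rule 2 (vowel merger): toetad → toetod
  rule 3: no change — toetod
  rule 4 (intervocalic voicing): toetod → toedod
  ⇒ Sasime toedod
*toetad is the unique common source.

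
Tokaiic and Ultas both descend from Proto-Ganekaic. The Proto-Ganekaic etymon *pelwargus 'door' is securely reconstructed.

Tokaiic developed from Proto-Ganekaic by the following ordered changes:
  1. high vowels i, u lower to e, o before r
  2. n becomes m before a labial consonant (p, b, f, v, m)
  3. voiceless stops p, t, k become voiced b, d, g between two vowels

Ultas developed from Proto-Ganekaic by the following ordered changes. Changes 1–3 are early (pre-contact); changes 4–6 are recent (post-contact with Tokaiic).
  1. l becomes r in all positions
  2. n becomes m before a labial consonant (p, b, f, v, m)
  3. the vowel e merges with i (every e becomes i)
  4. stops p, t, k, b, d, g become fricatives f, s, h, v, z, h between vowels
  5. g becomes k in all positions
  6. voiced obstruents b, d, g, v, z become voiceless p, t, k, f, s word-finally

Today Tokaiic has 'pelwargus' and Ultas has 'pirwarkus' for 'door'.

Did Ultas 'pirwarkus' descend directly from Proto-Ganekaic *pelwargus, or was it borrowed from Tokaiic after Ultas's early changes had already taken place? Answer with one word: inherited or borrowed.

If inherited, *pelwargus would pass through all of Ultas's changes:
Ultas: *pelwargus
  pelwargus → perwargus   [unconditioned shift]
  perwargus (rule 2 does not apply)
  perwargus → pirwargus   [vowel merger]
  pirwargus (rule 4 does not apply)
  pirwargus → pirwarkus   [unconditioned shift]
  pirwarkus (rule 6 does not apply)
  giving Ultas pirwarkus.
If borrowed from Tokaiic 'pelwargus' after the early changes, it would undergo only the recent ones:
  rule 4 (intervocalic lenition): no change (pelwargus)
  rule 5 (unconditioned shift): pelwargus → pelwarkus
  rule 6 (final devoicing): no change (pelwarkus)
  ⇒ as a loan: pelwarkus
Ultas 'pirwarkus' matches the inherited outcome exactly, so it is an inherited cognate, not a loan.

inherited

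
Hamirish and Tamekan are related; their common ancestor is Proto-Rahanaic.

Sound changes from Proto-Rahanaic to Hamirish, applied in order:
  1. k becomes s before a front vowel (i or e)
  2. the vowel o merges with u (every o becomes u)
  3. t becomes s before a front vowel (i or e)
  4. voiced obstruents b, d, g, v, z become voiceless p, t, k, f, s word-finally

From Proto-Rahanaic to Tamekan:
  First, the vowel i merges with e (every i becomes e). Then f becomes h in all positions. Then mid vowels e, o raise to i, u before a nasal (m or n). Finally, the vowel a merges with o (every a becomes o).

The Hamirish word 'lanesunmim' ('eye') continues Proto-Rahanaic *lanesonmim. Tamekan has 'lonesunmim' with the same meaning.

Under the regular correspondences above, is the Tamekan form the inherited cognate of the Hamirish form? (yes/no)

Derive the expected Tamekan reflex of *lanesonmim:
Tamekan: *lanesonmim > lanesonmem > lanesunmim > lonesunmim  (by vowel merger, pre-nasal raising, vowel merger)
Tamekan 'lonesunmim' matches the regular reflex exactly, so the pair is cognate.

yes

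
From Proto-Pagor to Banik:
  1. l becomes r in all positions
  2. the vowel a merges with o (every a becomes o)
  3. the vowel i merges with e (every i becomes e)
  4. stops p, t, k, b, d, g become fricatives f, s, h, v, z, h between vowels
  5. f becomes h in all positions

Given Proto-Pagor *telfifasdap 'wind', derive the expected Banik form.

terhehosdop

Banik: *telfifasdap
  telfifasdap → terfifasdap   [unconditioned shift]
  terfifasdap → terfifosdop   [vowel merger]
  terfifosdop → terfefosdop   [vowel merger]
  terfefosdop (rule 4 does not apply)
  terfefosdop → terhehosdop   [unconditioned shift]
  giving Banik terhehosdop.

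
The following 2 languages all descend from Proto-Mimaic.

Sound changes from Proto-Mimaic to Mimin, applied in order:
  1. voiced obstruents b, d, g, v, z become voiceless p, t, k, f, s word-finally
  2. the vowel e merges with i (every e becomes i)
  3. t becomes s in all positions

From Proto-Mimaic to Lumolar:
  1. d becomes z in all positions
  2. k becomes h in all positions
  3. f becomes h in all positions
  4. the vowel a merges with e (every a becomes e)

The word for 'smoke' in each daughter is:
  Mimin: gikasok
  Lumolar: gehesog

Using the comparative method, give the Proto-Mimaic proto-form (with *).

*gekasog

Position 2: Mimin has i, Lumolar has e. Taking the neighbouring segments as reconstructed: Mimin i could go back to *e or *i; Lumolar e could go back to *a or *e — the one source consistent with every daughter is *e.
Position 4: Mimin has a, Lumolar has e. Mimin preserves a here (none of its changes turn any other segment into a), so the proto-segment is *a.
Verify the candidate proto-form against each daughter:
Mimin: *gekasog > gekasok > gikasok  (by final devoicing, vowel merger)
Lumolar: *gekasog
  gekasog (rule 1 does not apply)
  gekasog → gehasog   [unconditioned shift]
  gehasog (rule 3 does not apply)
  gehasog → gehesog   [vowel merger]
  giving Lumolar gehesog.
Only *gekasog yields all of Mimin gikasok, Lumolar gehesog.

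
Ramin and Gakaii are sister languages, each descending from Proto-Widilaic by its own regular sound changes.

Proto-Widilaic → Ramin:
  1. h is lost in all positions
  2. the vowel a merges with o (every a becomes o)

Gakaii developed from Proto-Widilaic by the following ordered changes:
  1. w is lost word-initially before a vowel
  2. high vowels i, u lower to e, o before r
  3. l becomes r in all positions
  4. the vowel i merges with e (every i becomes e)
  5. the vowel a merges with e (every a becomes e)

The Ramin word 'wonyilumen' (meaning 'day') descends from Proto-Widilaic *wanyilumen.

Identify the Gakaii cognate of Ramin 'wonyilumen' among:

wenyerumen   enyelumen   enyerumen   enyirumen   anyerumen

enyerumen

Gakaii: *wanyilumen > anyilumen > anyirumen > anyerumen > enyerumen  (by glide loss, unconditioned shift, vowel merger, vowel merger)
Among the options, 'enyerumen' alone shows every Gakaii change applied in order.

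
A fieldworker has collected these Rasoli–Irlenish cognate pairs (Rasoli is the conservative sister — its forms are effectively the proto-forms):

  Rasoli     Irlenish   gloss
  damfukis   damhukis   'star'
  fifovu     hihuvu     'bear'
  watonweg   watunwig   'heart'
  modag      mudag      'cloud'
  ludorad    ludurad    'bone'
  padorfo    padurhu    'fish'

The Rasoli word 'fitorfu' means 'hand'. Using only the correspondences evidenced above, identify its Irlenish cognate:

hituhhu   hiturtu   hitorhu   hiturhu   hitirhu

fifovu ~ hihuvu — Rasoli f corresponds to Irlenish h word-initially before a front vowel.
ludorad ~ ludurad, padorfo ~ padurhu — Rasoli o corresponds to Irlenish u after a consonant, before r.
damfukis ~ damhukis — Rasoli f corresponds to Irlenish h after a consonant, before a back vowel.
Applying these to Rasoli 'fitorfu':
  fitorfu → hitorfu   (f→h word-initially before a front vowel)
  hitorfu → hiturfu   (o→u after a consonant, before r)
  hiturfu → hiturhu   (f→h after a consonant, before a back vowel)
So the Irlenish cognate is 'hiturhu'.

hiturhu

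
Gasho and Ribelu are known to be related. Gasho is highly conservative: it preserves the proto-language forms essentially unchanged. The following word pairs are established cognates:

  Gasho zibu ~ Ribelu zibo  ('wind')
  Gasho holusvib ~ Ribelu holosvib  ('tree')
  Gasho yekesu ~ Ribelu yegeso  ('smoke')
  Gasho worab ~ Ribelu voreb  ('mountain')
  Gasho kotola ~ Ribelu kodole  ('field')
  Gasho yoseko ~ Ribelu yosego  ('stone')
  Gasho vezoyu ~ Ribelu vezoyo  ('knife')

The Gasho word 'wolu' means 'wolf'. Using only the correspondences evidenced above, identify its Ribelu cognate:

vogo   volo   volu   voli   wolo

worab ~ voreb — Gasho w corresponds to Ribelu v word-initially before a back vowel.
zibu ~ zibo, yekesu ~ yegeso — Gasho u corresponds to Ribelu o word-finally.
Applying these to Gasho 'wolu':
  wolu → volu   (w→v word-initially before a back vowel)
  volu → volo   (u→o word-finally)
So the Ribelu cognate is 'volo'.

volo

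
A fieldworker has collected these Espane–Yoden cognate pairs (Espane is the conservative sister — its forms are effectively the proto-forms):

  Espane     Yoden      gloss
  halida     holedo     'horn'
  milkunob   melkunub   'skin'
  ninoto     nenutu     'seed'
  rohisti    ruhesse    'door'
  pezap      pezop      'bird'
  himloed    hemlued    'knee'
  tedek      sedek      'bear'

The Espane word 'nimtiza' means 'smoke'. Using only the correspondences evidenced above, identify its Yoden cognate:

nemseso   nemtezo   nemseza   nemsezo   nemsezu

himloed ~ hemlued — Espane i corresponds to Yoden e after a consonant, before a nasal.
rohisti ~ ruhesse — Espane t corresponds to Yoden s after a consonant, before a front vowel.
halida ~ holedo, milkunob ~ melkunub — Espane i corresponds to Yoden e after a consonant, before a consonant other than r, m, n, p, b, f, v.
halida ~ holedo — Espane a corresponds to Yoden o word-finally.
Applying these to Espane 'nimtiza':
  nimtiza → nemtiza   (i→e after a consonant, before a nasal)
  nemtiza → nemsiza   (t→s after a consonant, before a front vowel)
  nemsiza → nemseza   (i→e after a consonant, before a consonant other than r, m, n, p, b, f, v)
  nemseza → nemsezo   (a→o word-finally)
So the Yoden cognate is 'nemsezo'.

nemsezo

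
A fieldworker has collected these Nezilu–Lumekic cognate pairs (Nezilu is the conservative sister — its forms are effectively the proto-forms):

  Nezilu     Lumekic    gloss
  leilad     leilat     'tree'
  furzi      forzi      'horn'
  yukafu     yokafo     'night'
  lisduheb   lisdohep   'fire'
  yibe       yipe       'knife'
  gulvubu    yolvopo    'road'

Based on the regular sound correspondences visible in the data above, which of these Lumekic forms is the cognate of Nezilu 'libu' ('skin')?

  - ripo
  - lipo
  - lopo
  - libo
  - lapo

gulvubu ~ yolvopo — Nezilu b corresponds to Lumekic p between vowels (before a back vowel).
yukafu ~ yokafo, gulvubu ~ yolvopo — Nezilu u corresponds to Lumekic o word-finally.
Applying these to Nezilu 'libu':
  libu → lipu   (b→p between vowels (before a back vowel))
  lipu → lipo   (u→o word-finally)
So the Lumekic cognate is 'lipo'.

lipo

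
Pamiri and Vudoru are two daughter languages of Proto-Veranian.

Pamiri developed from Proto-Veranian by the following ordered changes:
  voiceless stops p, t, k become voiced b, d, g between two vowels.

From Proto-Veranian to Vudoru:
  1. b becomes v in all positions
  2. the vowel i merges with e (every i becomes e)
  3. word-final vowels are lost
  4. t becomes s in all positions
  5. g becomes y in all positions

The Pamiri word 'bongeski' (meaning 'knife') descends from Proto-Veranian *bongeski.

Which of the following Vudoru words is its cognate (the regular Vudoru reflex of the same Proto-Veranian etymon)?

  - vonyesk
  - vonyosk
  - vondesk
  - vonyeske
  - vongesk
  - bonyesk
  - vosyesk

Vudoru: start from *bongeski.
  rule 1 (unconditioned shift): bongeski → vongeski
  rule 2 (vowel merger): vongeski → vongeske
  rule 3 (apocope): vongeske → vongesk
  rule 4: no change — vongesk
  rule 5 (unconditioned shift): vongesk → vonyesk
  ⇒ Vudoru vonyesk
The other candidates each miss or misapply at least one Vudoru change.

vonyesk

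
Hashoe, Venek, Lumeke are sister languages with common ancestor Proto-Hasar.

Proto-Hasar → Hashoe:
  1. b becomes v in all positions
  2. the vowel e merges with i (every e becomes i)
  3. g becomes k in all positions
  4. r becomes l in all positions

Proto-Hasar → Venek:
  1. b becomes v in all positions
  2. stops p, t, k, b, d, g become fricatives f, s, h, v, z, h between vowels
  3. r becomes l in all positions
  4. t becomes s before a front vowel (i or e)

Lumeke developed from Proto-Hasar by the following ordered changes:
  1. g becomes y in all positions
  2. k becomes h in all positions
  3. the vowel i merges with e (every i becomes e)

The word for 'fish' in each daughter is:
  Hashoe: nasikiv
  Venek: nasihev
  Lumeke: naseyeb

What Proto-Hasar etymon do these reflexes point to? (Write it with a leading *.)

Position 6: Hashoe has i, Venek has e, Lumeke has e. Venek preserves e here (none of its changes turn any other segment into e), so the proto-segment is *e.
Position 5: Hashoe has k, Venek has h, Lumeke has y. Taking the neighbouring segments as reconstructed: Hashoe k could go back to *k or *g; Venek h could go back to *k or *g or *h; Lumeke y could go back to *g or *y — the one source consistent with every daughter is *g.
This points to *nasigeb. Verify forward in each daughter:
Hashoe: *nasigeb > nasigev > nasigiv > nasikiv  (by unconditioned shift, vowel merger, unconditioned shift)
Venek: start from *nasigeb.
  rule 1 (unconditioned shift): nasigeb → nasigev
  rule 2 (intervocalic lenition): nasigev → nasihev
  rule 3: no change — nasihev
  rule 4: no change — nasihev
  ⇒ Venek nasihev
Lumeke: *nasigeb
  nasigeb → nasiyeb   [unconditioned shift]
  nasiyeb (rule 2 does not apply)
  nasiyeb → naseyeb   [vowel merger]
  giving Lumeke naseyeb.
No other proto-form is consistent with every reflex, so the reconstruction is *nasigeb.

*nasigeb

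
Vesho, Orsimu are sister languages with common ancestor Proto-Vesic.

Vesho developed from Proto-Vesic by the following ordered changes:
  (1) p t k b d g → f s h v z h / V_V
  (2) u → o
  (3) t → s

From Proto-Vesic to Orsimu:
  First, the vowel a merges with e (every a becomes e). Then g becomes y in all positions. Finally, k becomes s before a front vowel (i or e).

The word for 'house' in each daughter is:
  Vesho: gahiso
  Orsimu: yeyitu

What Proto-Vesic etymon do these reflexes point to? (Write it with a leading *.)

*gagitu

Position 3: Vesho has h, Orsimu has y. Taking the neighbouring segments as reconstructed: Vesho h could go back to *k or *g or *h; Orsimu y could go back to *g or *y — the one source consistent with every daughter is *g.
Position 2: Vesho has a, Orsimu has e. Vesho preserves a here (none of its changes turn any other segment into a), so the proto-segment is *a.
Continuing position by position gives *gagitu; check it forward:
Vesho: *gagitu
  gagitu → gahisu   [intervocalic lenition]
  gahisu → gahiso   [vowel merger]
  gahiso (rule 3 does not apply)
  giving Vesho gahiso.
Orsimu: *gagitu > gegitu > yeyitu  (by vowel merger, unconditioned shift)
*gagitu is the unique common source.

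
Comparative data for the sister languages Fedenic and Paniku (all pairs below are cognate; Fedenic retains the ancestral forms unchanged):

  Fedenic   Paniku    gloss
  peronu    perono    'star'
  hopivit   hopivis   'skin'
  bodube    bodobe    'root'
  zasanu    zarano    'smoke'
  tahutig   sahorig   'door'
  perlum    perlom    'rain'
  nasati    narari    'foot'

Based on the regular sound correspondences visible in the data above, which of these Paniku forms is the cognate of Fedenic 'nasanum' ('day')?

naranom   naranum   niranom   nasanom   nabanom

naranom

zasanu ~ zarano, nasati ~ narari — Fedenic s corresponds to Paniku r between vowels (before a back vowel).
perlum ~ perlom — Fedenic u corresponds to Paniku o after a consonant, before a nasal.
Applying these to Fedenic 'nasanum':
  nasanum → naranum   (s→r between vowels (before a back vowel))
  naranum → naranom   (u→o after a consonant, before a nasal)
So the Paniku cognate is 'naranom'.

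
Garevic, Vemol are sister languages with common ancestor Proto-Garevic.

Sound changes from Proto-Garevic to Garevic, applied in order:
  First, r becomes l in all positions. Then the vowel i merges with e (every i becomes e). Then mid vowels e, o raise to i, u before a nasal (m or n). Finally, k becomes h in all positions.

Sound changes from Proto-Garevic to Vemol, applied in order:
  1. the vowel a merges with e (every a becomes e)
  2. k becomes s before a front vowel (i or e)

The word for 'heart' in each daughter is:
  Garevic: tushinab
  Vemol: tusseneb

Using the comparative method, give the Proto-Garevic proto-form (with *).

Position 7: Garevic has a, Vemol has e. Garevic preserves a here (none of its changes turn any other segment into a), so the proto-segment is *a.
Position 4: Garevic has h, Vemol has s. Taking the neighbouring segments as reconstructed: Garevic h could go back to *k or *h; Vemol s could go back to *k or *s — the one source consistent with every daughter is *k.
Position 5: Garevic has i, Vemol has e. Taking the neighbouring segments as reconstructed: Garevic i could go back to *e or *i; Vemol e could go back to *a or *e — the one source consistent with every daughter is *e.
Verify the candidate proto-form against each daughter:
Garevic: *tuskenab
  tuskenab (rule 1 does not apply)
  tuskenab (rule 2 does not apply)
  tuskenab → tuskinab   [pre-nasal raising]
  tuskinab → tushinab   [unconditioned shift]
  giving Garevic tushinab.
Vemol: start from *tuskenab.
  rule 1 (vowel merger): tuskenab → tuskeneb
  rule 2 (palatalisation): tuskeneb → tusseneb
  ⇒ Vemol tusseneb
Only *tuskenab yields all of Garevic tushinab, Vemol tusseneb.

*tuskenab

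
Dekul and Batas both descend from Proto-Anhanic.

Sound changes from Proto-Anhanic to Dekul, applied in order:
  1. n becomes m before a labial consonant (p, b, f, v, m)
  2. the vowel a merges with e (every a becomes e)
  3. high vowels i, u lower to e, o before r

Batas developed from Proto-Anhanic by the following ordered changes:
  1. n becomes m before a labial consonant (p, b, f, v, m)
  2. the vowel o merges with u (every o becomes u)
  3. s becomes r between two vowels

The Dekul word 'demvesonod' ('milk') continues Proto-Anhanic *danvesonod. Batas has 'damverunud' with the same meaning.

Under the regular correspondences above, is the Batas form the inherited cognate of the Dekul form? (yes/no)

Derive the expected Batas reflex of *danvesonod:
Batas: start from *danvesonod.
  rule 1 (nasal place assimilation): danvesonod → damvesonod
  rule 2 (vowel merger): damvesonod → damvesunud
  rule 3 (rhotacism): damvesunud → damverunud
  ⇒ Batas damverunud
Batas 'damverunud' matches the regular reflex exactly, so the pair is cognate.

yes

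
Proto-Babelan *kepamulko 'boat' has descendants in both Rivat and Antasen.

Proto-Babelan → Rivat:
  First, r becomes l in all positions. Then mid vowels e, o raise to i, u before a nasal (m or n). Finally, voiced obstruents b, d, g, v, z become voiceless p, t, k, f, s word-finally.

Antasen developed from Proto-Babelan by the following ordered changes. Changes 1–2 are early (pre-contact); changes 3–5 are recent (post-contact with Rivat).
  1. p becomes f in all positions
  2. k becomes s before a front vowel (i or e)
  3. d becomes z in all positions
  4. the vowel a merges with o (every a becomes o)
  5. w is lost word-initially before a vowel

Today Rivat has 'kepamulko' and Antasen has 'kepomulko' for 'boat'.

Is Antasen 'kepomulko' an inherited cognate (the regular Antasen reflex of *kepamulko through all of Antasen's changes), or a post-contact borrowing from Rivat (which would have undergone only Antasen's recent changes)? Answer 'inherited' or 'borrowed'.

borrowed

If inherited, *kepamulko would pass through all of Antasen's changes:
Antasen: *kepamulko > kefamulko > sefamulko > sefomulko  (by unconditioned shift, palatalisation, vowel merger)
If borrowed from Rivat 'kepamulko' after the early changes, it would undergo only the recent ones:
  rule 3 (unconditioned shift): no change (kepamulko)
  rule 4 (vowel merger): kepamulko → kepomulko
  rule 5 (glide loss): no change (kepomulko)
  ⇒ as a loan: kepomulko
Antasen 'kepomulko' matches the loan outcome 'kepomulko', not the inherited 'sefomulko' — it skipped the early Antasen changes, so it was borrowed from Rivat.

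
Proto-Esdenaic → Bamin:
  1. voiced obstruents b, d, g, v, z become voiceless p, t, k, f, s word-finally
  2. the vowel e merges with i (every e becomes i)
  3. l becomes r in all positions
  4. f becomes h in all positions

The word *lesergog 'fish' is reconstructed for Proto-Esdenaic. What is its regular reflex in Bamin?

risirgok

Bamin: *lesergog > lesergok > lisirgok > risirgok  (by final devoicing, vowel merger, unconditioned shift)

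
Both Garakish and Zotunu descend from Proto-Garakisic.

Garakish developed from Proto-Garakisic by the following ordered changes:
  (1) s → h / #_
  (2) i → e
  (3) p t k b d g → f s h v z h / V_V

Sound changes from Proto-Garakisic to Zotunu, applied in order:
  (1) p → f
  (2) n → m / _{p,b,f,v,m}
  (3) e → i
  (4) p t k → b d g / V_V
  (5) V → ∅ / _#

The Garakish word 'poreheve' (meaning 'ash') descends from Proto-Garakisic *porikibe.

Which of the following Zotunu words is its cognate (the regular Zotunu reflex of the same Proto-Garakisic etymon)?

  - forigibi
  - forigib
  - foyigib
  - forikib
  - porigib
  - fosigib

Zotunu: *porikibe > forikibe > forikibi > forigibi > forigib  (by unconditioned shift, vowel merger, intervocalic voicing, apocope)

forigib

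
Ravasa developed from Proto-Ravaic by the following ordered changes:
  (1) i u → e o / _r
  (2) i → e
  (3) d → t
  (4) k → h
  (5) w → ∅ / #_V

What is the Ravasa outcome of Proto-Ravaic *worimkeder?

Ravasa: *worimkeder
  worimkeder (rule 1 does not apply)
  worimkeder → woremkeder   [vowel merger]
  woremkeder → woremketer   [unconditioned shift]
  woremketer → woremheter   [unconditioned shift]
  woremheter → oremheter   [glide loss]
  giving Ravasa oremheter.

oremheter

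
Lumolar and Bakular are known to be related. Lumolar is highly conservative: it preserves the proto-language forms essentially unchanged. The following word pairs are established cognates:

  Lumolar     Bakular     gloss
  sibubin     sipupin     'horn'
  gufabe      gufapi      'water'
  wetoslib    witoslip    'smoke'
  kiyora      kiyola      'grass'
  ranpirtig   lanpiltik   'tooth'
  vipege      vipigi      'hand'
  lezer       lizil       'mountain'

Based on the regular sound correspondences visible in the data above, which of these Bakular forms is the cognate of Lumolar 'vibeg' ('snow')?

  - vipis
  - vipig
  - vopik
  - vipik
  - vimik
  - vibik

vipik

gufabe ~ gufapi — Lumolar b corresponds to Bakular p between vowels (before a front vowel).
wetoslib ~ witoslip, vipege ~ vipigi — Lumolar e corresponds to Bakular i after a consonant, before a consonant other than r, m, n, p, b, f, v.
ranpirtig ~ lanpiltik — Lumolar g corresponds to Bakular k word-finally.
Applying these to Lumolar 'vibeg':
  vibeg → vipeg   (b→p between vowels (before a front vowel))
  vipeg → vipig   (e→i after a consonant, before a consonant other than r, m, n, p, b, f, v)
  vipig → vipik   (g→k word-finally)
So the Bakular cognate is 'vipik'.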